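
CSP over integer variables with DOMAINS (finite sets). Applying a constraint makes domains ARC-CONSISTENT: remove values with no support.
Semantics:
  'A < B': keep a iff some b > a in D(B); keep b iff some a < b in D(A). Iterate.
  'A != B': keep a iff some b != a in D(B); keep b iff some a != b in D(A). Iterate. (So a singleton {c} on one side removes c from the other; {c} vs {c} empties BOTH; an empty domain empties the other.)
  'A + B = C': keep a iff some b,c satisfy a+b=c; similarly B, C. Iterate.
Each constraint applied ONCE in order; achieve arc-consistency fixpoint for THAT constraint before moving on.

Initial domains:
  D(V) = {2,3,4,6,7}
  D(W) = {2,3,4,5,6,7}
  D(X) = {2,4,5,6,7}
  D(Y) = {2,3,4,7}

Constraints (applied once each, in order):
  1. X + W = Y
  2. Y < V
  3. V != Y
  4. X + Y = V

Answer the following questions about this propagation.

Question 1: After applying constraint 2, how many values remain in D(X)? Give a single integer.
Answer: 3

Derivation:
Constraint 1 (X + W = Y) on D(X)={2,4,5,6,7} D(W)={2,3,4,5,6,7} D(Y)={2,3,4,7}: X {2,4,5,6,7}->{2,4,5}; W {2,3,4,5,6,7}->{2,3,5}; Y {2,3,4,7}->{4,7}
Constraint 2 (Y < V) on D(Y)={4,7} D(V)={2,3,4,6,7}: Y {4,7}->{4}; V {2,3,4,6,7}->{6,7}
So after constraint 2: D(X)={2,4,5}, size = 3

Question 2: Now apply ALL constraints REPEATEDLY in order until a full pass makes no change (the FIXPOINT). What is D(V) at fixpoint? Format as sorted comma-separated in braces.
Answer: {6}

Derivation:
pass 0 (initial): D(V)={2,3,4,6,7}
pass 1: V {2,3,4,6,7}->{6}; W {2,3,4,5,6,7}->{2,3,5}; X {2,4,5,6,7}->{2}; Y {2,3,4,7}->{4}
pass 2: W {2,3,5}->{2}
pass 3: no change
Fixpoint after 3 passes: D(V) = {6}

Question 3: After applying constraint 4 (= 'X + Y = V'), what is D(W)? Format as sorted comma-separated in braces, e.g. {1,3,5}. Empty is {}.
Constraint 1 (X + W = Y) on D(X)={2,4,5,6,7} D(W)={2,3,4,5,6,7} D(Y)={2,3,4,7}: X {2,4,5,6,7}->{2,4,5}; W {2,3,4,5,6,7}->{2,3,5}; Y {2,3,4,7}->{4,7}
Constraint 2 (Y < V) on D(Y)={4,7} D(V)={2,3,4,6,7}: Y {4,7}->{4}; V {2,3,4,6,7}->{6,7}
Constraint 3 (V != Y) on D(V)={6,7} D(Y)={4}: no change
Constraint 4 (X + Y = V) on D(X)={2,4,5} D(Y)={4} D(V)={6,7}: X {2,4,5}->{2}; V {6,7}->{6}
So after constraint 4: D(W) = {2,3,5}

Answer: {2,3,5}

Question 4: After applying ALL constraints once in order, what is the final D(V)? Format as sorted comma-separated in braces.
Answer: {6}

Derivation:
Constraint 1 (X + W = Y) on D(X)={2,4,5,6,7} D(W)={2,3,4,5,6,7} D(Y)={2,3,4,7}: X {2,4,5,6,7}->{2,4,5}; W {2,3,4,5,6,7}->{2,3,5}; Y {2,3,4,7}->{4,7}
Constraint 2 (Y < V) on D(Y)={4,7} D(V)={2,3,4,6,7}: Y {4,7}->{4}; V {2,3,4,6,7}->{6,7}
Constraint 3 (V != Y) on D(V)={6,7} D(Y)={4}: no change
Constraint 4 (X + Y = V) on D(X)={2,4,5} D(Y)={4} D(V)={6,7}: X {2,4,5}->{2}; V {6,7}->{6}
So after all 4 constraints: D(V) = {6}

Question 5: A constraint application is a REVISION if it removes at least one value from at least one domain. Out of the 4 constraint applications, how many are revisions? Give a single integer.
Answer: 3

Derivation:
Constraint 1 (X + W = Y) on D(X)={2,4,5,6,7} D(W)={2,3,4,5,6,7} D(Y)={2,3,4,7}: X {2,4,5,6,7}->{2,4,5}; W {2,3,4,5,6,7}->{2,3,5}; Y {2,3,4,7}->{4,7} => REVISION
Constraint 2 (Y < V) on D(Y)={4,7} D(V)={2,3,4,6,7}: Y {4,7}->{4}; V {2,3,4,6,7}->{6,7} => REVISION
Constraint 3 (V != Y) on D(V)={6,7} D(Y)={4}: no change => not a revision
Constraint 4 (X + Y = V) on D(X)={2,4,5} D(Y)={4} D(V)={6,7}: X {2,4,5}->{2}; V {6,7}->{6} => REVISION
Total revisions = 3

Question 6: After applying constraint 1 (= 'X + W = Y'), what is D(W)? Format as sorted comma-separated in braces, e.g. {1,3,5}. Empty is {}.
Answer: {2,3,5}

Derivation:
Constraint 1 (X + W = Y) on D(X)={2,4,5,6,7} D(W)={2,3,4,5,6,7} D(Y)={2,3,4,7}: X {2,4,5,6,7}->{2,4,5}; W {2,3,4,5,6,7}->{2,3,5}; Y {2,3,4,7}->{4,7}
So after constraint 1: D(W) = {2,3,5}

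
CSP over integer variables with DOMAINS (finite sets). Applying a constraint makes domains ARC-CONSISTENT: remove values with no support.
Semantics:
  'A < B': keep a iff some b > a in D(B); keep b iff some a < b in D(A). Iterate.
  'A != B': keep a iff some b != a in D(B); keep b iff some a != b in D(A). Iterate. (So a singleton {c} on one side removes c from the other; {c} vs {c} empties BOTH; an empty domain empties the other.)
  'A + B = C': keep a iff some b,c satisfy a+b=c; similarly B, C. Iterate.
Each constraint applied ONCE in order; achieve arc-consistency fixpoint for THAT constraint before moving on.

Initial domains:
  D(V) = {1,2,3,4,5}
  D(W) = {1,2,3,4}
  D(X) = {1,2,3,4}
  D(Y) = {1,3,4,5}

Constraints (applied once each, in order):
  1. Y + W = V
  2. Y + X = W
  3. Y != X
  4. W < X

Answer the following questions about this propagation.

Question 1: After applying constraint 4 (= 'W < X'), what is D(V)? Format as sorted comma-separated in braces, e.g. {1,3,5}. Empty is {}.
Constraint 1 (Y + W = V) on D(Y)={1,3,4,5} D(W)={1,2,3,4} D(V)={1,2,3,4,5}: Y {1,3,4,5}->{1,3,4}; V {1,2,3,4,5}->{2,3,4,5}
Constraint 2 (Y + X = W) on D(Y)={1,3,4} D(X)={1,2,3,4} D(W)={1,2,3,4}: Y {1,3,4}->{1,3}; X {1,2,3,4}->{1,2,3}; W {1,2,3,4}->{2,3,4}
Constraint 3 (Y != X) on D(Y)={1,3} D(X)={1,2,3}: no change
Constraint 4 (W < X) on D(W)={2,3,4} D(X)={1,2,3}: W {2,3,4}->{2}; X {1,2,3}->{3}
So after constraint 4: D(V) = {2,3,4,5}

Answer: {2,3,4,5}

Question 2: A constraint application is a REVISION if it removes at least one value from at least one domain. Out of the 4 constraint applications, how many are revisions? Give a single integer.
Constraint 1 (Y + W = V) on D(Y)={1,3,4,5} D(W)={1,2,3,4} D(V)={1,2,3,4,5}: Y {1,3,4,5}->{1,3,4}; V {1,2,3,4,5}->{2,3,4,5} => REVISION
Constraint 2 (Y + X = W) on D(Y)={1,3,4} D(X)={1,2,3,4} D(W)={1,2,3,4}: Y {1,3,4}->{1,3}; X {1,2,3,4}->{1,2,3}; W {1,2,3,4}->{2,3,4} => REVISION
Constraint 3 (Y != X) on D(Y)={1,3} D(X)={1,2,3}: no change => not a revision
Constraint 4 (W < X) on D(W)={2,3,4} D(X)={1,2,3}: W {2,3,4}->{2}; X {1,2,3}->{3} => REVISION
Total revisions = 3

Answer: 3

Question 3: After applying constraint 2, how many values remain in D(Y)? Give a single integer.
Constraint 1 (Y + W = V) on D(Y)={1,3,4,5} D(W)={1,2,3,4} D(V)={1,2,3,4,5}: Y {1,3,4,5}->{1,3,4}; V {1,2,3,4,5}->{2,3,4,5}
Constraint 2 (Y + X = W) on D(Y)={1,3,4} D(X)={1,2,3,4} D(W)={1,2,3,4}: Y {1,3,4}->{1,3}; X {1,2,3,4}->{1,2,3}; W {1,2,3,4}->{2,3,4}
So after constraint 2: D(Y)={1,3}, size = 2

Answer: 2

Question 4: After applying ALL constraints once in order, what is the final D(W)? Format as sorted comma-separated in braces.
Constraint 1 (Y + W = V) on D(Y)={1,3,4,5} D(W)={1,2,3,4} D(V)={1,2,3,4,5}: Y {1,3,4,5}->{1,3,4}; V {1,2,3,4,5}->{2,3,4,5}
Constraint 2 (Y + X = W) on D(Y)={1,3,4} D(X)={1,2,3,4} D(W)={1,2,3,4}: Y {1,3,4}->{1,3}; X {1,2,3,4}->{1,2,3}; W {1,2,3,4}->{2,3,4}
Constraint 3 (Y != X) on D(Y)={1,3} D(X)={1,2,3}: no change
Constraint 4 (W < X) on D(W)={2,3,4} D(X)={1,2,3}: W {2,3,4}->{2}; X {1,2,3}->{3}
So after all 4 constraints: D(W) = {2}

Answer: {2}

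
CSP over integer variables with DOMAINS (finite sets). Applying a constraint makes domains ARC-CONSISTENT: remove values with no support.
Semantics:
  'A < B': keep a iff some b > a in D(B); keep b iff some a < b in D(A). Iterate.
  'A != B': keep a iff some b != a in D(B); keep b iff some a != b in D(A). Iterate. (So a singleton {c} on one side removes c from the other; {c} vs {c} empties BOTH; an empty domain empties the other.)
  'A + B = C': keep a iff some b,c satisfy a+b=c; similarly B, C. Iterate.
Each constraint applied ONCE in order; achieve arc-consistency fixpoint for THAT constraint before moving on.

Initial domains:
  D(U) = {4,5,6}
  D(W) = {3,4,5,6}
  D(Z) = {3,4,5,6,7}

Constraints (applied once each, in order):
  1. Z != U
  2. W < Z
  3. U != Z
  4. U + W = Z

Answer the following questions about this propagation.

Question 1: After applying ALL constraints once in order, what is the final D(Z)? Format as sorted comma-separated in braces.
Answer: {7}

Derivation:
Constraint 1 (Z != U) on D(Z)={3,4,5,6,7} D(U)={4,5,6}: no change
Constraint 2 (W < Z) on D(W)={3,4,5,6} D(Z)={3,4,5,6,7}: Z {3,4,5,6,7}->{4,5,6,7}
Constraint 3 (U != Z) on D(U)={4,5,6} D(Z)={4,5,6,7}: no change
Constraint 4 (U + W = Z) on D(U)={4,5,6} D(W)={3,4,5,6} D(Z)={4,5,6,7}: U {4,5,6}->{4}; W {3,4,5,6}->{3}; Z {4,5,6,7}->{7}
So after all 4 constraints: D(Z) = {7}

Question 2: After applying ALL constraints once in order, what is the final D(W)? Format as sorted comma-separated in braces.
Answer: {3}

Derivation:
Constraint 1 (Z != U) on D(Z)={3,4,5,6,7} D(U)={4,5,6}: no change
Constraint 2 (W < Z) on D(W)={3,4,5,6} D(Z)={3,4,5,6,7}: Z {3,4,5,6,7}->{4,5,6,7}
Constraint 3 (U != Z) on D(U)={4,5,6} D(Z)={4,5,6,7}: no change
Constraint 4 (U + W = Z) on D(U)={4,5,6} D(W)={3,4,5,6} D(Z)={4,5,6,7}: U {4,5,6}->{4}; W {3,4,5,6}->{3}; Z {4,5,6,7}->{7}
So after all 4 constraints: D(W) = {3}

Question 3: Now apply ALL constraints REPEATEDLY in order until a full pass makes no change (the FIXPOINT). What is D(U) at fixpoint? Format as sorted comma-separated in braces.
Answer: {4}

Derivation:
pass 0 (initial): D(U)={4,5,6}
pass 1: U {4,5,6}->{4}; W {3,4,5,6}->{3}; Z {3,4,5,6,7}->{7}
pass 2: no change
Fixpoint after 2 passes: D(U) = {4}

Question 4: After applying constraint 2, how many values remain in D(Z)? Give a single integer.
Constraint 1 (Z != U) on D(Z)={3,4,5,6,7} D(U)={4,5,6}: no change
Constraint 2 (W < Z) on D(W)={3,4,5,6} D(Z)={3,4,5,6,7}: Z {3,4,5,6,7}->{4,5,6,7}
So after constraint 2: D(Z)={4,5,6,7}, size = 4

Answer: 4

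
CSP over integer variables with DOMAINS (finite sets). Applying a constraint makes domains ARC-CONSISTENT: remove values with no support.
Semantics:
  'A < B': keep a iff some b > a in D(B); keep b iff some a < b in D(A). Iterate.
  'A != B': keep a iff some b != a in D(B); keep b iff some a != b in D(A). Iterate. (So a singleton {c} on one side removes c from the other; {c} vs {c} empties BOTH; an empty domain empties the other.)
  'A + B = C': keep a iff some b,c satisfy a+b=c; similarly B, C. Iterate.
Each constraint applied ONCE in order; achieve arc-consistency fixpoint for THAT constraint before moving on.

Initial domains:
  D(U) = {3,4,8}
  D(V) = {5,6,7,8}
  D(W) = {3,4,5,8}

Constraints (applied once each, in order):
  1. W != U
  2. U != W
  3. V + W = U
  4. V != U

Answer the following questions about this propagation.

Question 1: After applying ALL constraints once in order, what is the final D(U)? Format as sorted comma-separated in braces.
Constraint 1 (W != U) on D(W)={3,4,5,8} D(U)={3,4,8}: no change
Constraint 2 (U != W) on D(U)={3,4,8} D(W)={3,4,5,8}: no change
Constraint 3 (V + W = U) on D(V)={5,6,7,8} D(W)={3,4,5,8} D(U)={3,4,8}: V {5,6,7,8}->{5}; W {3,4,5,8}->{3}; U {3,4,8}->{8}
Constraint 4 (V != U) on D(V)={5} D(U)={8}: no change
So after all 4 constraints: D(U) = {8}

Answer: {8}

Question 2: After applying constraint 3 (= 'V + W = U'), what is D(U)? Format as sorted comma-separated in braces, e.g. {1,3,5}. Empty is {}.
Answer: {8}

Derivation:
Constraint 1 (W != U) on D(W)={3,4,5,8} D(U)={3,4,8}: no change
Constraint 2 (U != W) on D(U)={3,4,8} D(W)={3,4,5,8}: no change
Constraint 3 (V + W = U) on D(V)={5,6,7,8} D(W)={3,4,5,8} D(U)={3,4,8}: V {5,6,7,8}->{5}; W {3,4,5,8}->{3}; U {3,4,8}->{8}
So after constraint 3: D(U) = {8}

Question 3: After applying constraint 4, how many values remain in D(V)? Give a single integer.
Answer: 1

Derivation:
Constraint 1 (W != U) on D(W)={3,4,5,8} D(U)={3,4,8}: no change
Constraint 2 (U != W) on D(U)={3,4,8} D(W)={3,4,5,8}: no change
Constraint 3 (V + W = U) on D(V)={5,6,7,8} D(W)={3,4,5,8} D(U)={3,4,8}: V {5,6,7,8}->{5}; W {3,4,5,8}->{3}; U {3,4,8}->{8}
Constraint 4 (V != U) on D(V)={5} D(U)={8}: no change
So after constraint 4: D(V)={5}, size = 1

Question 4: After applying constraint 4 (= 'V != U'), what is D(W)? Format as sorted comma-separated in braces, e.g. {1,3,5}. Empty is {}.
Answer: {3}

Derivation:
Constraint 1 (W != U) on D(W)={3,4,5,8} D(U)={3,4,8}: no change
Constraint 2 (U != W) on D(U)={3,4,8} D(W)={3,4,5,8}: no change
Constraint 3 (V + W = U) on D(V)={5,6,7,8} D(W)={3,4,5,8} D(U)={3,4,8}: V {5,6,7,8}->{5}; W {3,4,5,8}->{3}; U {3,4,8}->{8}
Constraint 4 (V != U) on D(V)={5} D(U)={8}: no change
So after constraint 4: D(W) = {3}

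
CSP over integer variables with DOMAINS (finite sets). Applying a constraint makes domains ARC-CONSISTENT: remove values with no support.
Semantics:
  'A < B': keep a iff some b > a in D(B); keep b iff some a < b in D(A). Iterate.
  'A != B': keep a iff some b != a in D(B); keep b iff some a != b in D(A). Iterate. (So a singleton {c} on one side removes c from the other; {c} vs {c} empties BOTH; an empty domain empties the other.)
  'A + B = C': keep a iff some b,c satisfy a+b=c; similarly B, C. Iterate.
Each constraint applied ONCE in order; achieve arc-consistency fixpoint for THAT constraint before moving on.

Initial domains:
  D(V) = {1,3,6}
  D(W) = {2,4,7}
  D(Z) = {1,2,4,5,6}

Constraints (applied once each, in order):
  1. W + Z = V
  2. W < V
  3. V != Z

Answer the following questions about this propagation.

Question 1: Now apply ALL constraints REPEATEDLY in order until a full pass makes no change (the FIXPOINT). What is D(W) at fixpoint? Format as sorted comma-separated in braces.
Answer: {2,4}

Derivation:
pass 0 (initial): D(W)={2,4,7}
pass 1: V {1,3,6}->{3,6}; W {2,4,7}->{2,4}; Z {1,2,4,5,6}->{1,2,4}
pass 2: no change
Fixpoint after 2 passes: D(W) = {2,4}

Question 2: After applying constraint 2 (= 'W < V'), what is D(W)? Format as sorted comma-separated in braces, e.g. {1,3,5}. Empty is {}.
Answer: {2,4}

Derivation:
Constraint 1 (W + Z = V) on D(W)={2,4,7} D(Z)={1,2,4,5,6} D(V)={1,3,6}: W {2,4,7}->{2,4}; Z {1,2,4,5,6}->{1,2,4}; V {1,3,6}->{3,6}
Constraint 2 (W < V) on D(W)={2,4} D(V)={3,6}: no change
So after constraint 2: D(W) = {2,4}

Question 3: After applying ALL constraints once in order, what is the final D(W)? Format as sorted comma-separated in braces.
Constraint 1 (W + Z = V) on D(W)={2,4,7} D(Z)={1,2,4,5,6} D(V)={1,3,6}: W {2,4,7}->{2,4}; Z {1,2,4,5,6}->{1,2,4}; V {1,3,6}->{3,6}
Constraint 2 (W < V) on D(W)={2,4} D(V)={3,6}: no change
Constraint 3 (V != Z) on D(V)={3,6} D(Z)={1,2,4}: no change
So after all 3 constraints: D(W) = {2,4}

Answer: {2,4}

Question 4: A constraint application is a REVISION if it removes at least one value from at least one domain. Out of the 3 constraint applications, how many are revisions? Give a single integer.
Answer: 1

Derivation:
Constraint 1 (W + Z = V) on D(W)={2,4,7} D(Z)={1,2,4,5,6} D(V)={1,3,6}: W {2,4,7}->{2,4}; Z {1,2,4,5,6}->{1,2,4}; V {1,3,6}->{3,6} => REVISION
Constraint 2 (W < V) on D(W)={2,4} D(V)={3,6}: no change => not a revision
Constraint 3 (V != Z) on D(V)={3,6} D(Z)={1,2,4}: no change => not a revision
Total revisions = 1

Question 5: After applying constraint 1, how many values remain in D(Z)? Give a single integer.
Constraint 1 (W + Z = V) on D(W)={2,4,7} D(Z)={1,2,4,5,6} D(V)={1,3,6}: W {2,4,7}->{2,4}; Z {1,2,4,5,6}->{1,2,4}; V {1,3,6}->{3,6}
So after constraint 1: D(Z)={1,2,4}, size = 3

Answer: 3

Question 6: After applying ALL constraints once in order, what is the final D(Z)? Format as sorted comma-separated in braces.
Constraint 1 (W + Z = V) on D(W)={2,4,7} D(Z)={1,2,4,5,6} D(V)={1,3,6}: W {2,4,7}->{2,4}; Z {1,2,4,5,6}->{1,2,4}; V {1,3,6}->{3,6}
Constraint 2 (W < V) on D(W)={2,4} D(V)={3,6}: no change
Constraint 3 (V != Z) on D(V)={3,6} D(Z)={1,2,4}: no change
So after all 3 constraints: D(Z) = {1,2,4}

Answer: {1,2,4}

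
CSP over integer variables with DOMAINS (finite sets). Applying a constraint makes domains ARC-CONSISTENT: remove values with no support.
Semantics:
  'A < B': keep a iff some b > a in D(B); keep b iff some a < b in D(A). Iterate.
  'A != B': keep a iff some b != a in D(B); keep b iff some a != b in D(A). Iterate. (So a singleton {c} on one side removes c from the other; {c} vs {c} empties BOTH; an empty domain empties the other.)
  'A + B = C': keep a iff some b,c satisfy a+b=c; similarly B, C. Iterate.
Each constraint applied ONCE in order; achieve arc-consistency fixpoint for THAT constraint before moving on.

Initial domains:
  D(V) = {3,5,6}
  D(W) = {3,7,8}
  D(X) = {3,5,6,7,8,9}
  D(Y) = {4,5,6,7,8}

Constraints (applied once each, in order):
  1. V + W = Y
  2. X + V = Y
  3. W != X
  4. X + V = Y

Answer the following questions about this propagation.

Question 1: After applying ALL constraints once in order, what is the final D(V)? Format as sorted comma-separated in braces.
Answer: {3}

Derivation:
Constraint 1 (V + W = Y) on D(V)={3,5,6} D(W)={3,7,8} D(Y)={4,5,6,7,8}: V {3,5,6}->{3,5}; W {3,7,8}->{3}; Y {4,5,6,7,8}->{6,8}
Constraint 2 (X + V = Y) on D(X)={3,5,6,7,8,9} D(V)={3,5} D(Y)={6,8}: X {3,5,6,7,8,9}->{3,5}
Constraint 3 (W != X) on D(W)={3} D(X)={3,5}: X {3,5}->{5}
Constraint 4 (X + V = Y) on D(X)={5} D(V)={3,5} D(Y)={6,8}: V {3,5}->{3}; Y {6,8}->{8}
So after all 4 constraints: D(V) = {3}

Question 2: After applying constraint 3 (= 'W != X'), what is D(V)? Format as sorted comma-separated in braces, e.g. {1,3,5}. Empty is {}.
Constraint 1 (V + W = Y) on D(V)={3,5,6} D(W)={3,7,8} D(Y)={4,5,6,7,8}: V {3,5,6}->{3,5}; W {3,7,8}->{3}; Y {4,5,6,7,8}->{6,8}
Constraint 2 (X + V = Y) on D(X)={3,5,6,7,8,9} D(V)={3,5} D(Y)={6,8}: X {3,5,6,7,8,9}->{3,5}
Constraint 3 (W != X) on D(W)={3} D(X)={3,5}: X {3,5}->{5}
So after constraint 3: D(V) = {3,5}

Answer: {3,5}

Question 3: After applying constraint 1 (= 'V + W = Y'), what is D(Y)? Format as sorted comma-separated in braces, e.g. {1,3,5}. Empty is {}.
Constraint 1 (V + W = Y) on D(V)={3,5,6} D(W)={3,7,8} D(Y)={4,5,6,7,8}: V {3,5,6}->{3,5}; W {3,7,8}->{3}; Y {4,5,6,7,8}->{6,8}
So after constraint 1: D(Y) = {6,8}

Answer: {6,8}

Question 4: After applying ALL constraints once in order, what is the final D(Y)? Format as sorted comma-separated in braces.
Answer: {8}

Derivation:
Constraint 1 (V + W = Y) on D(V)={3,5,6} D(W)={3,7,8} D(Y)={4,5,6,7,8}: V {3,5,6}->{3,5}; W {3,7,8}->{3}; Y {4,5,6,7,8}->{6,8}
Constraint 2 (X + V = Y) on D(X)={3,5,6,7,8,9} D(V)={3,5} D(Y)={6,8}: X {3,5,6,7,8,9}->{3,5}
Constraint 3 (W != X) on D(W)={3} D(X)={3,5}: X {3,5}->{5}
Constraint 4 (X + V = Y) on D(X)={5} D(V)={3,5} D(Y)={6,8}: V {3,5}->{3}; Y {6,8}->{8}
So after all 4 constraints: D(Y) = {8}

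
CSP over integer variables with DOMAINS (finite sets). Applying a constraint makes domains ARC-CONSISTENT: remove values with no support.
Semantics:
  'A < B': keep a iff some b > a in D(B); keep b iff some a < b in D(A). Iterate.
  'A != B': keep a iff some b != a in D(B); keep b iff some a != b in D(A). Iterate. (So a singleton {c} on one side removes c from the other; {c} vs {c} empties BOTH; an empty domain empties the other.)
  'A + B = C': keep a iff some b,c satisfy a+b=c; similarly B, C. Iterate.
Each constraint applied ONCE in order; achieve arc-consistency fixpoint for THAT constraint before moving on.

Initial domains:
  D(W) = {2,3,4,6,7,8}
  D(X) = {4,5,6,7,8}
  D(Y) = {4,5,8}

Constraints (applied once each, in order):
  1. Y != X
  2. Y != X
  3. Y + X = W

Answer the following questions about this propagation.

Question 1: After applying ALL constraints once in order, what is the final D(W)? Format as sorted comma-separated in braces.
Answer: {8}

Derivation:
Constraint 1 (Y != X) on D(Y)={4,5,8} D(X)={4,5,6,7,8}: no change
Constraint 2 (Y != X) on D(Y)={4,5,8} D(X)={4,5,6,7,8}: no change
Constraint 3 (Y + X = W) on D(Y)={4,5,8} D(X)={4,5,6,7,8} D(W)={2,3,4,6,7,8}: Y {4,5,8}->{4}; X {4,5,6,7,8}->{4}; W {2,3,4,6,7,8}->{8}
So after all 3 constraints: D(W) = {8}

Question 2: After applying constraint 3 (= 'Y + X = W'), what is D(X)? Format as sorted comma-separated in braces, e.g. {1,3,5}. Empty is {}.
Answer: {4}

Derivation:
Constraint 1 (Y != X) on D(Y)={4,5,8} D(X)={4,5,6,7,8}: no change
Constraint 2 (Y != X) on D(Y)={4,5,8} D(X)={4,5,6,7,8}: no change
Constraint 3 (Y + X = W) on D(Y)={4,5,8} D(X)={4,5,6,7,8} D(W)={2,3,4,6,7,8}: Y {4,5,8}->{4}; X {4,5,6,7,8}->{4}; W {2,3,4,6,7,8}->{8}
So after constraint 3: D(X) = {4}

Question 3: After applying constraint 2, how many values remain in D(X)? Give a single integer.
Constraint 1 (Y != X) on D(Y)={4,5,8} D(X)={4,5,6,7,8}: no change
Constraint 2 (Y != X) on D(Y)={4,5,8} D(X)={4,5,6,7,8}: no change
So after constraint 2: D(X)={4,5,6,7,8}, size = 5

Answer: 5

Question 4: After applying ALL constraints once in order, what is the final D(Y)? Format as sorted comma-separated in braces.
Constraint 1 (Y != X) on D(Y)={4,5,8} D(X)={4,5,6,7,8}: no change
Constraint 2 (Y != X) on D(Y)={4,5,8} D(X)={4,5,6,7,8}: no change
Constraint 3 (Y + X = W) on D(Y)={4,5,8} D(X)={4,5,6,7,8} D(W)={2,3,4,6,7,8}: Y {4,5,8}->{4}; X {4,5,6,7,8}->{4}; W {2,3,4,6,7,8}->{8}
So after all 3 constraints: D(Y) = {4}

Answer: {4}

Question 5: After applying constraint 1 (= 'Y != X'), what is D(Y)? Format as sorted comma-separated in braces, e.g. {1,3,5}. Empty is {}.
Constraint 1 (Y != X) on D(Y)={4,5,8} D(X)={4,5,6,7,8}: no change
So after constraint 1: D(Y) = {4,5,8}

Answer: {4,5,8}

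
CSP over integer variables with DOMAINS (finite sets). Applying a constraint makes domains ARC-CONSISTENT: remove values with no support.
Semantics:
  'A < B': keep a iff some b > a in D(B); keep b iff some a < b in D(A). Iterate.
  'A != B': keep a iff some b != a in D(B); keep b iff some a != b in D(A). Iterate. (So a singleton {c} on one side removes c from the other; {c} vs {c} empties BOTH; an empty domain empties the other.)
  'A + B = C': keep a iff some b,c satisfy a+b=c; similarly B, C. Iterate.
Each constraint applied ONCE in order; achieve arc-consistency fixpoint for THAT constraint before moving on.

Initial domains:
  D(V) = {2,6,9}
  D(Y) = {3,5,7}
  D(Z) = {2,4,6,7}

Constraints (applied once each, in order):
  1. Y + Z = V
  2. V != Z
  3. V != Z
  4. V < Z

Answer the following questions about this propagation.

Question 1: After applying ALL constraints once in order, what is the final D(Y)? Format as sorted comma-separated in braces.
Constraint 1 (Y + Z = V) on D(Y)={3,5,7} D(Z)={2,4,6,7} D(V)={2,6,9}: Z {2,4,6,7}->{2,4,6}; V {2,6,9}->{9}
Constraint 2 (V != Z) on D(V)={9} D(Z)={2,4,6}: no change
Constraint 3 (V != Z) on D(V)={9} D(Z)={2,4,6}: no change
Constraint 4 (V < Z) on D(V)={9} D(Z)={2,4,6}: V {9}->{}; Z {2,4,6}->{}
So after all 4 constraints: D(Y) = {3,5,7}

Answer: {3,5,7}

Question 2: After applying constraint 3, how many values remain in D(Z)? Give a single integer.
Answer: 3

Derivation:
Constraint 1 (Y + Z = V) on D(Y)={3,5,7} D(Z)={2,4,6,7} D(V)={2,6,9}: Z {2,4,6,7}->{2,4,6}; V {2,6,9}->{9}
Constraint 2 (V != Z) on D(V)={9} D(Z)={2,4,6}: no change
Constraint 3 (V != Z) on D(V)={9} D(Z)={2,4,6}: no change
So after constraint 3: D(Z)={2,4,6}, size = 3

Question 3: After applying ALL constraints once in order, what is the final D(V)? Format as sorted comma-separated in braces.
Constraint 1 (Y + Z = V) on D(Y)={3,5,7} D(Z)={2,4,6,7} D(V)={2,6,9}: Z {2,4,6,7}->{2,4,6}; V {2,6,9}->{9}
Constraint 2 (V != Z) on D(V)={9} D(Z)={2,4,6}: no change
Constraint 3 (V != Z) on D(V)={9} D(Z)={2,4,6}: no change
Constraint 4 (V < Z) on D(V)={9} D(Z)={2,4,6}: V {9}->{}; Z {2,4,6}->{}
So after all 4 constraints: D(V) = {}

Answer: {}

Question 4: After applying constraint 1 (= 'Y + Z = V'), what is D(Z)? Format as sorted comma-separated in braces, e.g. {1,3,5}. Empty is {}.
Constraint 1 (Y + Z = V) on D(Y)={3,5,7} D(Z)={2,4,6,7} D(V)={2,6,9}: Z {2,4,6,7}->{2,4,6}; V {2,6,9}->{9}
So after constraint 1: D(Z) = {2,4,6}

Answer: {2,4,6}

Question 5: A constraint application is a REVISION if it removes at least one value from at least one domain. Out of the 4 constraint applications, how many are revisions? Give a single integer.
Constraint 1 (Y + Z = V) on D(Y)={3,5,7} D(Z)={2,4,6,7} D(V)={2,6,9}: Z {2,4,6,7}->{2,4,6}; V {2,6,9}->{9} => REVISION
Constraint 2 (V != Z) on D(V)={9} D(Z)={2,4,6}: no change => not a revision
Constraint 3 (V != Z) on D(V)={9} D(Z)={2,4,6}: no change => not a revision
Constraint 4 (V < Z) on D(V)={9} D(Z)={2,4,6}: V {9}->{}; Z {2,4,6}->{} => REVISION
Total revisions = 2

Answer: 2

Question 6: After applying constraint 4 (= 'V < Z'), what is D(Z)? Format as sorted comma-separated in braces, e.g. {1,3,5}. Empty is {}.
Answer: {}

Derivation:
Constraint 1 (Y + Z = V) on D(Y)={3,5,7} D(Z)={2,4,6,7} D(V)={2,6,9}: Z {2,4,6,7}->{2,4,6}; V {2,6,9}->{9}
Constraint 2 (V != Z) on D(V)={9} D(Z)={2,4,6}: no change
Constraint 3 (V != Z) on D(V)={9} D(Z)={2,4,6}: no change
Constraint 4 (V < Z) on D(V)={9} D(Z)={2,4,6}: V {9}->{}; Z {2,4,6}->{}
So after constraint 4: D(Z) = {}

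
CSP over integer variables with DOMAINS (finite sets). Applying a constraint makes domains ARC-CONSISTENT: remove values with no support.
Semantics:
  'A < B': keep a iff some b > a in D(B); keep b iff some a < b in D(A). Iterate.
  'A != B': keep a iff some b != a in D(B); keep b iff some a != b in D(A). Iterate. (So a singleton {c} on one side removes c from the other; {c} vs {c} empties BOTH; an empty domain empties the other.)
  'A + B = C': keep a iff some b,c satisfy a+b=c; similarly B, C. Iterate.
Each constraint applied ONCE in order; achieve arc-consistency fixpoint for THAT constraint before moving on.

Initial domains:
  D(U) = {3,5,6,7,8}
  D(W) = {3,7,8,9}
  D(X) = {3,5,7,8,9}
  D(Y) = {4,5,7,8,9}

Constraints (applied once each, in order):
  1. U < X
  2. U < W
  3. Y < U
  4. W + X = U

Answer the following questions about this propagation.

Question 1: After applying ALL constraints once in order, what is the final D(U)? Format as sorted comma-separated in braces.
Constraint 1 (U < X) on D(U)={3,5,6,7,8} D(X)={3,5,7,8,9}: X {3,5,7,8,9}->{5,7,8,9}
Constraint 2 (U < W) on D(U)={3,5,6,7,8} D(W)={3,7,8,9}: W {3,7,8,9}->{7,8,9}
Constraint 3 (Y < U) on D(Y)={4,5,7,8,9} D(U)={3,5,6,7,8}: Y {4,5,7,8,9}->{4,5,7}; U {3,5,6,7,8}->{5,6,7,8}
Constraint 4 (W + X = U) on D(W)={7,8,9} D(X)={5,7,8,9} D(U)={5,6,7,8}: W {7,8,9}->{}; X {5,7,8,9}->{}; U {5,6,7,8}->{}
So after all 4 constraints: D(U) = {}

Answer: {}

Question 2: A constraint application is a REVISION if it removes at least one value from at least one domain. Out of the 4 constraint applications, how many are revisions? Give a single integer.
Constraint 1 (U < X) on D(U)={3,5,6,7,8} D(X)={3,5,7,8,9}: X {3,5,7,8,9}->{5,7,8,9} => REVISION
Constraint 2 (U < W) on D(U)={3,5,6,7,8} D(W)={3,7,8,9}: W {3,7,8,9}->{7,8,9} => REVISION
Constraint 3 (Y < U) on D(Y)={4,5,7,8,9} D(U)={3,5,6,7,8}: Y {4,5,7,8,9}->{4,5,7}; U {3,5,6,7,8}->{5,6,7,8} => REVISION
Constraint 4 (W + X = U) on D(W)={7,8,9} D(X)={5,7,8,9} D(U)={5,6,7,8}: W {7,8,9}->{}; X {5,7,8,9}->{}; U {5,6,7,8}->{} => REVISION
Total revisions = 4

Answer: 4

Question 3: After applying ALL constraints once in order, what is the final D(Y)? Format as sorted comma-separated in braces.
Constraint 1 (U < X) on D(U)={3,5,6,7,8} D(X)={3,5,7,8,9}: X {3,5,7,8,9}->{5,7,8,9}
Constraint 2 (U < W) on D(U)={3,5,6,7,8} D(W)={3,7,8,9}: W {3,7,8,9}->{7,8,9}
Constraint 3 (Y < U) on D(Y)={4,5,7,8,9} D(U)={3,5,6,7,8}: Y {4,5,7,8,9}->{4,5,7}; U {3,5,6,7,8}->{5,6,7,8}
Constraint 4 (W + X = U) on D(W)={7,8,9} D(X)={5,7,8,9} D(U)={5,6,7,8}: W {7,8,9}->{}; X {5,7,8,9}->{}; U {5,6,7,8}->{}
So after all 4 constraints: D(Y) = {4,5,7}

Answer: {4,5,7}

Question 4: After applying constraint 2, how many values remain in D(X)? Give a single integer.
Constraint 1 (U < X) on D(U)={3,5,6,7,8} D(X)={3,5,7,8,9}: X {3,5,7,8,9}->{5,7,8,9}
Constraint 2 (U < W) on D(U)={3,5,6,7,8} D(W)={3,7,8,9}: W {3,7,8,9}->{7,8,9}
So after constraint 2: D(X)={5,7,8,9}, size = 4

Answer: 4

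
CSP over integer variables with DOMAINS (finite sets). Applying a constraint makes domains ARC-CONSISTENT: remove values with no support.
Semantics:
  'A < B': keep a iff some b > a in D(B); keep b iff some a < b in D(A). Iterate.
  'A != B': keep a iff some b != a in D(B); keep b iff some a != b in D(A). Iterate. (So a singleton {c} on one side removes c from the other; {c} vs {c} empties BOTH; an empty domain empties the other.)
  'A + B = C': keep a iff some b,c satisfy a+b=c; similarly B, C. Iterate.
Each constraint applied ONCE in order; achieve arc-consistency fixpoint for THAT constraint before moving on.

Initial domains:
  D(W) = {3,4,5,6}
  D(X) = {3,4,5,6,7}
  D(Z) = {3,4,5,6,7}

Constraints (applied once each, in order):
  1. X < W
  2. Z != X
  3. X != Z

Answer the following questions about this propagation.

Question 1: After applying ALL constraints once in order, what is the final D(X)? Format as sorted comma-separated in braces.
Answer: {3,4,5}

Derivation:
Constraint 1 (X < W) on D(X)={3,4,5,6,7} D(W)={3,4,5,6}: X {3,4,5,6,7}->{3,4,5}; W {3,4,5,6}->{4,5,6}
Constraint 2 (Z != X) on D(Z)={3,4,5,6,7} D(X)={3,4,5}: no change
Constraint 3 (X != Z) on D(X)={3,4,5} D(Z)={3,4,5,6,7}: no change
So after all 3 constraints: D(X) = {3,4,5}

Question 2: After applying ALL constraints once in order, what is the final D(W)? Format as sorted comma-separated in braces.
Constraint 1 (X < W) on D(X)={3,4,5,6,7} D(W)={3,4,5,6}: X {3,4,5,6,7}->{3,4,5}; W {3,4,5,6}->{4,5,6}
Constraint 2 (Z != X) on D(Z)={3,4,5,6,7} D(X)={3,4,5}: no change
Constraint 3 (X != Z) on D(X)={3,4,5} D(Z)={3,4,5,6,7}: no change
So after all 3 constraints: D(W) = {4,5,6}

Answer: {4,5,6}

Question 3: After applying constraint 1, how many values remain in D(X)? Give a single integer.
Constraint 1 (X < W) on D(X)={3,4,5,6,7} D(W)={3,4,5,6}: X {3,4,5,6,7}->{3,4,5}; W {3,4,5,6}->{4,5,6}
So after constraint 1: D(X)={3,4,5}, size = 3

Answer: 3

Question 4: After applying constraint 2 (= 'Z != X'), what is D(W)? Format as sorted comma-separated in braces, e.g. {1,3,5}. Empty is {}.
Answer: {4,5,6}

Derivation:
Constraint 1 (X < W) on D(X)={3,4,5,6,7} D(W)={3,4,5,6}: X {3,4,5,6,7}->{3,4,5}; W {3,4,5,6}->{4,5,6}
Constraint 2 (Z != X) on D(Z)={3,4,5,6,7} D(X)={3,4,5}: no change
So after constraint 2: D(W) = {4,5,6}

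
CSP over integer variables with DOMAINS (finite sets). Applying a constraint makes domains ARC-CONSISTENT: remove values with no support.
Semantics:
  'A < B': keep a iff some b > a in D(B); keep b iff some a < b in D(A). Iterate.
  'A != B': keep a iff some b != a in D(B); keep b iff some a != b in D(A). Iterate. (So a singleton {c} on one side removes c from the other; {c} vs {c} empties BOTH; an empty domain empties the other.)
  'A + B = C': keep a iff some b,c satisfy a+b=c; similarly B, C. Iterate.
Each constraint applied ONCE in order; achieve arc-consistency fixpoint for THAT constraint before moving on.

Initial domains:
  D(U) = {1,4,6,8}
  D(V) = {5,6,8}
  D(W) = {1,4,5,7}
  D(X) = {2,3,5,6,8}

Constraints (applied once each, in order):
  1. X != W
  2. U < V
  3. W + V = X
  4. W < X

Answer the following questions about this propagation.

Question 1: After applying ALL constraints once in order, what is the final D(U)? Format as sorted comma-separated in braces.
Constraint 1 (X != W) on D(X)={2,3,5,6,8} D(W)={1,4,5,7}: no change
Constraint 2 (U < V) on D(U)={1,4,6,8} D(V)={5,6,8}: U {1,4,6,8}->{1,4,6}
Constraint 3 (W + V = X) on D(W)={1,4,5,7} D(V)={5,6,8} D(X)={2,3,5,6,8}: W {1,4,5,7}->{1}; V {5,6,8}->{5}; X {2,3,5,6,8}->{6}
Constraint 4 (W < X) on D(W)={1} D(X)={6}: no change
So after all 4 constraints: D(U) = {1,4,6}

Answer: {1,4,6}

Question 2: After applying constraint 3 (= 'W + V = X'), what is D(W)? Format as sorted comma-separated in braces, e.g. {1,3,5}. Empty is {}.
Constraint 1 (X != W) on D(X)={2,3,5,6,8} D(W)={1,4,5,7}: no change
Constraint 2 (U < V) on D(U)={1,4,6,8} D(V)={5,6,8}: U {1,4,6,8}->{1,4,6}
Constraint 3 (W + V = X) on D(W)={1,4,5,7} D(V)={5,6,8} D(X)={2,3,5,6,8}: W {1,4,5,7}->{1}; V {5,6,8}->{5}; X {2,3,5,6,8}->{6}
So after constraint 3: D(W) = {1}

Answer: {1}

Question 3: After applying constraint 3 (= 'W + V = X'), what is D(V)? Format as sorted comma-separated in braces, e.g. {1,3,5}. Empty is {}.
Constraint 1 (X != W) on D(X)={2,3,5,6,8} D(W)={1,4,5,7}: no change
Constraint 2 (U < V) on D(U)={1,4,6,8} D(V)={5,6,8}: U {1,4,6,8}->{1,4,6}
Constraint 3 (W + V = X) on D(W)={1,4,5,7} D(V)={5,6,8} D(X)={2,3,5,6,8}: W {1,4,5,7}->{1}; V {5,6,8}->{5}; X {2,3,5,6,8}->{6}
So after constraint 3: D(V) = {5}

Answer: {5}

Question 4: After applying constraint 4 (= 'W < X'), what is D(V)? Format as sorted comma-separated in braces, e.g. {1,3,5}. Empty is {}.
Answer: {5}

Derivation:
Constraint 1 (X != W) on D(X)={2,3,5,6,8} D(W)={1,4,5,7}: no change
Constraint 2 (U < V) on D(U)={1,4,6,8} D(V)={5,6,8}: U {1,4,6,8}->{1,4,6}
Constraint 3 (W + V = X) on D(W)={1,4,5,7} D(V)={5,6,8} D(X)={2,3,5,6,8}: W {1,4,5,7}->{1}; V {5,6,8}->{5}; X {2,3,5,6,8}->{6}
Constraint 4 (W < X) on D(W)={1} D(X)={6}: no change
So after constraint 4: D(V) = {5}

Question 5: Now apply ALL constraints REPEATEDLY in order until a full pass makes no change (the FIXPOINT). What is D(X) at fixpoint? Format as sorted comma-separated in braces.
pass 0 (initial): D(X)={2,3,5,6,8}
pass 1: U {1,4,6,8}->{1,4,6}; V {5,6,8}->{5}; W {1,4,5,7}->{1}; X {2,3,5,6,8}->{6}
pass 2: U {1,4,6}->{1,4}
pass 3: no change
Fixpoint after 3 passes: D(X) = {6}

Answer: {6}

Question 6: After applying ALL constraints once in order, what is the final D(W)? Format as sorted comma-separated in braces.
Answer: {1}

Derivation:
Constraint 1 (X != W) on D(X)={2,3,5,6,8} D(W)={1,4,5,7}: no change
Constraint 2 (U < V) on D(U)={1,4,6,8} D(V)={5,6,8}: U {1,4,6,8}->{1,4,6}
Constraint 3 (W + V = X) on D(W)={1,4,5,7} D(V)={5,6,8} D(X)={2,3,5,6,8}: W {1,4,5,7}->{1}; V {5,6,8}->{5}; X {2,3,5,6,8}->{6}
Constraint 4 (W < X) on D(W)={1} D(X)={6}: no change
So after all 4 constraints: D(W) = {1}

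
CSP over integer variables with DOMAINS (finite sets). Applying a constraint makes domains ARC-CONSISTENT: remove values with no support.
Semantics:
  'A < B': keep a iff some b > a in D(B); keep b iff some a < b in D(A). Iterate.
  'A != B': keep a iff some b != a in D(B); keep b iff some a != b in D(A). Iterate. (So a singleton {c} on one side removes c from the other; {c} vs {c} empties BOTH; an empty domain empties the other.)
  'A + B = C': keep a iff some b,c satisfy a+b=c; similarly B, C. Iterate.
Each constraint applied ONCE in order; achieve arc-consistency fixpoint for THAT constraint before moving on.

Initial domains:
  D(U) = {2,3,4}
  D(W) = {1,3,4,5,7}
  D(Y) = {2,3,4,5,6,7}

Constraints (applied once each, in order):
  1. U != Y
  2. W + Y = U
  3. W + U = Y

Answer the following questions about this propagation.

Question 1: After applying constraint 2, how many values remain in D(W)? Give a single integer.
Answer: 1

Derivation:
Constraint 1 (U != Y) on D(U)={2,3,4} D(Y)={2,3,4,5,6,7}: no change
Constraint 2 (W + Y = U) on D(W)={1,3,4,5,7} D(Y)={2,3,4,5,6,7} D(U)={2,3,4}: W {1,3,4,5,7}->{1}; Y {2,3,4,5,6,7}->{2,3}; U {2,3,4}->{3,4}
So after constraint 2: D(W)={1}, size = 1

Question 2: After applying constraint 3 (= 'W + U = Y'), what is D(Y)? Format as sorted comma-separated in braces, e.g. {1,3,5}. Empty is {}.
Answer: {}

Derivation:
Constraint 1 (U != Y) on D(U)={2,3,4} D(Y)={2,3,4,5,6,7}: no change
Constraint 2 (W + Y = U) on D(W)={1,3,4,5,7} D(Y)={2,3,4,5,6,7} D(U)={2,3,4}: W {1,3,4,5,7}->{1}; Y {2,3,4,5,6,7}->{2,3}; U {2,3,4}->{3,4}
Constraint 3 (W + U = Y) on D(W)={1} D(U)={3,4} D(Y)={2,3}: W {1}->{}; U {3,4}->{}; Y {2,3}->{}
So after constraint 3: D(Y) = {}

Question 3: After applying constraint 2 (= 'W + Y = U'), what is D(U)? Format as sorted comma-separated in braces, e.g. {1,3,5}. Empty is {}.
Constraint 1 (U != Y) on D(U)={2,3,4} D(Y)={2,3,4,5,6,7}: no change
Constraint 2 (W + Y = U) on D(W)={1,3,4,5,7} D(Y)={2,3,4,5,6,7} D(U)={2,3,4}: W {1,3,4,5,7}->{1}; Y {2,3,4,5,6,7}->{2,3}; U {2,3,4}->{3,4}
So after constraint 2: D(U) = {3,4}

Answer: {3,4}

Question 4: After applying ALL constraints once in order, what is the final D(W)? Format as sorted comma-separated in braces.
Answer: {}

Derivation:
Constraint 1 (U != Y) on D(U)={2,3,4} D(Y)={2,3,4,5,6,7}: no change
Constraint 2 (W + Y = U) on D(W)={1,3,4,5,7} D(Y)={2,3,4,5,6,7} D(U)={2,3,4}: W {1,3,4,5,7}->{1}; Y {2,3,4,5,6,7}->{2,3}; U {2,3,4}->{3,4}
Constraint 3 (W + U = Y) on D(W)={1} D(U)={3,4} D(Y)={2,3}: W {1}->{}; U {3,4}->{}; Y {2,3}->{}
So after all 3 constraints: D(W) = {}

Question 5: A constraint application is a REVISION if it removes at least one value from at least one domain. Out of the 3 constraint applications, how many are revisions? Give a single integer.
Constraint 1 (U != Y) on D(U)={2,3,4} D(Y)={2,3,4,5,6,7}: no change => not a revision
Constraint 2 (W + Y = U) on D(W)={1,3,4,5,7} D(Y)={2,3,4,5,6,7} D(U)={2,3,4}: W {1,3,4,5,7}->{1}; Y {2,3,4,5,6,7}->{2,3}; U {2,3,4}->{3,4} => REVISION
Constraint 3 (W + U = Y) on D(W)={1} D(U)={3,4} D(Y)={2,3}: W {1}->{}; U {3,4}->{}; Y {2,3}->{} => REVISION
Total revisions = 2

Answer: 2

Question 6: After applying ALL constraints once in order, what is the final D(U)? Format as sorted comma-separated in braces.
Answer: {}

Derivation:
Constraint 1 (U != Y) on D(U)={2,3,4} D(Y)={2,3,4,5,6,7}: no change
Constraint 2 (W + Y = U) on D(W)={1,3,4,5,7} D(Y)={2,3,4,5,6,7} D(U)={2,3,4}: W {1,3,4,5,7}->{1}; Y {2,3,4,5,6,7}->{2,3}; U {2,3,4}->{3,4}
Constraint 3 (W + U = Y) on D(W)={1} D(U)={3,4} D(Y)={2,3}: W {1}->{}; U {3,4}->{}; Y {2,3}->{}
So after all 3 constraints: D(U) = {}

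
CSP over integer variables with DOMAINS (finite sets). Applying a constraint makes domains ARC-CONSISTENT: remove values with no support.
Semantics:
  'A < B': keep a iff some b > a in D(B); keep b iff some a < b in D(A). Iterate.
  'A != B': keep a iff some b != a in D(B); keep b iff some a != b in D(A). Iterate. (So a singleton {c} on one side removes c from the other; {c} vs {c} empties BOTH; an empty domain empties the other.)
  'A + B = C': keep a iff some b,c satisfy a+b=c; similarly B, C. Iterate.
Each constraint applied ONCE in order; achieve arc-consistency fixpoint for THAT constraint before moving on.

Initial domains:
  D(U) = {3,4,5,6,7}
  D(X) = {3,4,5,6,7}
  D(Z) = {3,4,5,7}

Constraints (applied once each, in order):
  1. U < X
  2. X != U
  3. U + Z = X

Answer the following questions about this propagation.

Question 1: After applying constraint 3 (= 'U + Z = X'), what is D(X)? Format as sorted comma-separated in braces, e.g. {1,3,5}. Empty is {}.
Answer: {6,7}

Derivation:
Constraint 1 (U < X) on D(U)={3,4,5,6,7} D(X)={3,4,5,6,7}: U {3,4,5,6,7}->{3,4,5,6}; X {3,4,5,6,7}->{4,5,6,7}
Constraint 2 (X != U) on D(X)={4,5,6,7} D(U)={3,4,5,6}: no change
Constraint 3 (U + Z = X) on D(U)={3,4,5,6} D(Z)={3,4,5,7} D(X)={4,5,6,7}: U {3,4,5,6}->{3,4}; Z {3,4,5,7}->{3,4}; X {4,5,6,7}->{6,7}
So after constraint 3: D(X) = {6,7}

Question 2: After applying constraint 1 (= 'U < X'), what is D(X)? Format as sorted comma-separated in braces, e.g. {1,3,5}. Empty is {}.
Constraint 1 (U < X) on D(U)={3,4,5,6,7} D(X)={3,4,5,6,7}: U {3,4,5,6,7}->{3,4,5,6}; X {3,4,5,6,7}->{4,5,6,7}
So after constraint 1: D(X) = {4,5,6,7}

Answer: {4,5,6,7}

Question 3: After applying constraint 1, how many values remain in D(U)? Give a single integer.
Answer: 4

Derivation:
Constraint 1 (U < X) on D(U)={3,4,5,6,7} D(X)={3,4,5,6,7}: U {3,4,5,6,7}->{3,4,5,6}; X {3,4,5,6,7}->{4,5,6,7}
So after constraint 1: D(U)={3,4,5,6}, size = 4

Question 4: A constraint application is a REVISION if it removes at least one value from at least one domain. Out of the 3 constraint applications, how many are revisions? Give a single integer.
Answer: 2

Derivation:
Constraint 1 (U < X) on D(U)={3,4,5,6,7} D(X)={3,4,5,6,7}: U {3,4,5,6,7}->{3,4,5,6}; X {3,4,5,6,7}->{4,5,6,7} => REVISION
Constraint 2 (X != U) on D(X)={4,5,6,7} D(U)={3,4,5,6}: no change => not a revision
Constraint 3 (U + Z = X) on D(U)={3,4,5,6} D(Z)={3,4,5,7} D(X)={4,5,6,7}: U {3,4,5,6}->{3,4}; Z {3,4,5,7}->{3,4}; X {4,5,6,7}->{6,7} => REVISION
Total revisions = 2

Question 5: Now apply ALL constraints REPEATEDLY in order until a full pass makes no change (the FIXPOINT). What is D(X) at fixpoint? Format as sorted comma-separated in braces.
pass 0 (initial): D(X)={3,4,5,6,7}
pass 1: U {3,4,5,6,7}->{3,4}; X {3,4,5,6,7}->{6,7}; Z {3,4,5,7}->{3,4}
pass 2: no change
Fixpoint after 2 passes: D(X) = {6,7}

Answer: {6,7}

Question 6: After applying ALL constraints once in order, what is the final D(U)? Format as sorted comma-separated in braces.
Constraint 1 (U < X) on D(U)={3,4,5,6,7} D(X)={3,4,5,6,7}: U {3,4,5,6,7}->{3,4,5,6}; X {3,4,5,6,7}->{4,5,6,7}
Constraint 2 (X != U) on D(X)={4,5,6,7} D(U)={3,4,5,6}: no change
Constraint 3 (U + Z = X) on D(U)={3,4,5,6} D(Z)={3,4,5,7} D(X)={4,5,6,7}: U {3,4,5,6}->{3,4}; Z {3,4,5,7}->{3,4}; X {4,5,6,7}->{6,7}
So after all 3 constraints: D(U) = {3,4}

Answer: {3,4}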